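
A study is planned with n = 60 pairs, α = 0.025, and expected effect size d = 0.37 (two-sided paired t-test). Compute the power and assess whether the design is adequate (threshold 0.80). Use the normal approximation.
Power ≈ 0.73; the study is underpowered (power < 0.80)

Power calculation (paired t-test, normal approximation):
z_β = d · √n - z_{α/2}
z_β = 0.37 · √60 - 2.241
z_β = 0.37 · 7.746 - 2.241
z_β = 0.625

Power = Φ(z_β) = Φ(0.625) ≈ 0.734

Effect size d = 0.37 is small by Cohen's convention (0.2/0.5/0.8).

Threshold: power ≥ 0.80 is conventionally adequate.
Power ≈ 0.73 → the study is underpowered (power < 0.80).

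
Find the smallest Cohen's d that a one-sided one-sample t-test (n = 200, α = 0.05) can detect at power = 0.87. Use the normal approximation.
d ≈ 0.20

Minimum detectable effect (one-sample t-test, normal approximation):
d = (z_α + z_β) / √n
d = (1.645 + 1.126) / √200
d = 2.771 / 14.142
d ≈ 0.20

By Cohen's convention (0.2 small / 0.5 medium / 0.8 large): small effect.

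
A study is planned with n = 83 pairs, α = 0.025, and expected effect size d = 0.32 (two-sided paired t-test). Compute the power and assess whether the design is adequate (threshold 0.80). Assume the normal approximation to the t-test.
Power ≈ 0.75; the study is underpowered (power < 0.80)

Power calculation (paired t-test, normal approximation):
z_β = d · √n - z_{α/2}
z_β = 0.32 · √83 - 2.241
z_β = 0.32 · 9.110 - 2.241
z_β = 0.674

Power = Φ(z_β) = Φ(0.674) ≈ 0.750

Effect size d = 0.32 is small by Cohen's convention (0.2/0.5/0.8).

Threshold: power ≥ 0.80 is conventionally adequate.
Power ≈ 0.75 → the study is underpowered (power < 0.80).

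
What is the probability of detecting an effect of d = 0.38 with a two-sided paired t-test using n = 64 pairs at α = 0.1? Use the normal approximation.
Power ≈ 0.92

Power calculation (paired t-test, normal approximation):
z_β = d · √n - z_{α/2}
z_β = 0.38 · √64 - 1.645
z_β = 0.38 · 8.000 - 1.645
z_β = 1.395

Power = Φ(z_β) = Φ(1.395) ≈ 0.919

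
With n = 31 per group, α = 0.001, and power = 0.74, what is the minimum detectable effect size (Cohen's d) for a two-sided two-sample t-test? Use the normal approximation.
d ≈ 1.00

Minimum detectable effect (two-sample t-test, normal approximation):
d = (z_{α/2} + z_β) / √(n/2)
d = (3.291 + 0.643) / √(31/2)
d = 3.934 / 3.937
d ≈ 1.00

By Cohen's convention (0.2 small / 0.5 medium / 0.8 large): large effect.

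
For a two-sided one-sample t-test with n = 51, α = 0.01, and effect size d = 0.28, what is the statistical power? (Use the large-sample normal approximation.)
Power ≈ 0.28

Power calculation (one-sample t-test, normal approximation):
z_β = d · √n - z_{α/2}
z_β = 0.28 · √51 - 2.576
z_β = 0.28 · 7.141 - 2.576
z_β = -0.576

Power = Φ(z_β) = Φ(-0.576) ≈ 0.282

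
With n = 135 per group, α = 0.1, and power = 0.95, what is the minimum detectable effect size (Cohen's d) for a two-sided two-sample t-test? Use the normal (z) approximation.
d ≈ 0.40

Minimum detectable effect (two-sample t-test, normal approximation):
d = (z_{α/2} + z_β) / √(n/2)
d = (1.645 + 1.645) / √(135/2)
d = 3.290 / 8.216
d ≈ 0.40

By Cohen's convention (0.2 small / 0.5 medium / 0.8 large): small effect.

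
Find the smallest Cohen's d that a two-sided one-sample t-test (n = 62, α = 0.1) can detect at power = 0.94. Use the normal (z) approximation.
d ≈ 0.41

Minimum detectable effect (one-sample t-test, normal approximation):
d = (z_{α/2} + z_β) / √n
d = (1.645 + 1.555) / √62
d = 3.200 / 7.874
d ≈ 0.41

By Cohen's convention (0.2 small / 0.5 medium / 0.8 large): small effect.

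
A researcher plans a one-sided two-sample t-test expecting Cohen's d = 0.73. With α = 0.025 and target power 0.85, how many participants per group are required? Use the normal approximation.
n = 34 per group

Sample size formula (two-sample t-test, normal approximation):
n = 2 · ((z_α + z_β) / d)²

z_α = 1.960 (for α = 0.025, one-sided)
z_β = 1.036 (for power = 0.85)
d = 0.73

n = 2 · ((1.960 + 1.036) / 0.73)²
n = 2 · (4.104)²
n ≈ 33.69
Round up to the next whole number: n = 34 per group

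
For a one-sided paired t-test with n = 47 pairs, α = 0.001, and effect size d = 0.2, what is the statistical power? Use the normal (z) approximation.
Power ≈ 0.04

Power calculation (paired t-test, normal approximation):
z_β = d · √n - z_α
z_β = 0.2 · √47 - 3.090
z_β = 0.2 · 6.856 - 3.090
z_β = -1.719

Power = Φ(z_β) = Φ(-1.719) ≈ 0.043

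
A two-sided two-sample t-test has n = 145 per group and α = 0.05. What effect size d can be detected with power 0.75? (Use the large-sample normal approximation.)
d ≈ 0.31

Minimum detectable effect (two-sample t-test, normal approximation):
d = (z_{α/2} + z_β) / √(n/2)
d = (1.960 + 0.674) / √(145/2)
d = 2.634 / 8.515
d ≈ 0.31

By Cohen's convention (0.2 small / 0.5 medium / 0.8 large): small effect.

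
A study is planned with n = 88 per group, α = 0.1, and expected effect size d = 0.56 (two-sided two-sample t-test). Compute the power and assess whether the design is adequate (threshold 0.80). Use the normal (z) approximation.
Power ≈ 0.98; the study is adequately powered (power ≥ 0.80)

Power calculation (two-sample t-test, normal approximation):
z_β = d · √(n/2) - z_{α/2}
z_β = 0.56 · √(88/2) - 1.645
z_β = 0.56 · 6.633 - 1.645
z_β = 2.070

Power = Φ(z_β) = Φ(2.070) ≈ 0.981

Effect size d = 0.56 is medium by Cohen's convention (0.2/0.5/0.8).

Threshold: power ≥ 0.80 is conventionally adequate.
Power ≈ 0.98 → the study is adequately powered (power ≥ 0.80).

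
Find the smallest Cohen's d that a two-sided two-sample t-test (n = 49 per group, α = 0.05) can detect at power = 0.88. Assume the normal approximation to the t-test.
d ≈ 0.63

Minimum detectable effect (two-sample t-test, normal approximation):
d = (z_{α/2} + z_β) / √(n/2)
d = (1.960 + 1.175) / √(49/2)
d = 3.135 / 4.950
d ≈ 0.63

By Cohen's convention (0.2 small / 0.5 medium / 0.8 large): medium effect.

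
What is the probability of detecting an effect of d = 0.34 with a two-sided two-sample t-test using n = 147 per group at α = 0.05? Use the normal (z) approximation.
Power ≈ 0.83

Power calculation (two-sample t-test, normal approximation):
z_β = d · √(n/2) - z_{α/2}
z_β = 0.34 · √(147/2) - 1.960
z_β = 0.34 · 8.573 - 1.960
z_β = 0.955

Power = Φ(z_β) = Φ(0.955) ≈ 0.830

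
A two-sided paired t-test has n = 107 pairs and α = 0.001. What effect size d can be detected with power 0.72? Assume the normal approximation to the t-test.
d ≈ 0.37

Minimum detectable effect (paired t-test, normal approximation):
d = (z_{α/2} + z_β) / √n
d = (3.291 + 0.583) / √107
d = 3.873 / 10.344
d ≈ 0.37

By Cohen's convention (0.2 small / 0.5 medium / 0.8 large): small effect.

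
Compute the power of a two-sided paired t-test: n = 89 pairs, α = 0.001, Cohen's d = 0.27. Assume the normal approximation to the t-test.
Power ≈ 0.23

Power calculation (paired t-test, normal approximation):
z_β = d · √n - z_{α/2}
z_β = 0.27 · √89 - 3.291
z_β = 0.27 · 9.434 - 3.291
z_β = -0.743

Power = Φ(z_β) = Φ(-0.743) ≈ 0.229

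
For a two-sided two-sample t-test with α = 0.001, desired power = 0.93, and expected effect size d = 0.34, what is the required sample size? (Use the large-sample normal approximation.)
n = 394 per group

Sample size formula (two-sample t-test, normal approximation):
n = 2 · ((z_{α/2} + z_β) / d)²

z_{α/2} = 3.291 (for α = 0.001, two-sided)
z_β = 1.476 (for power = 0.93)
d = 0.34

n = 2 · ((3.291 + 1.476) / 0.34)²
n = 2 · (14.021)²
n ≈ 393.18
Round up to the next whole number: n = 394 per group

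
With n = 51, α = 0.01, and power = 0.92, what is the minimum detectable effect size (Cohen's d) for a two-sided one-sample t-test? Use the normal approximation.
d ≈ 0.56

Minimum detectable effect (one-sample t-test, normal approximation):
d = (z_{α/2} + z_β) / √n
d = (2.576 + 1.405) / √51
d = 3.981 / 7.141
d ≈ 0.56

By Cohen's convention (0.2 small / 0.5 medium / 0.8 large): medium effect.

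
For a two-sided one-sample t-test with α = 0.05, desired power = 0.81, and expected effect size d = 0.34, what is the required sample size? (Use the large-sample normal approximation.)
n = 70

Sample size formula (one-sample t-test, normal approximation):
n = ((z_{α/2} + z_β) / d)²

z_{α/2} = 1.960 (for α = 0.05, two-sided)
z_β = 0.878 (for power = 0.81)
d = 0.34

n = ((1.960 + 0.878) / 0.34)²
n = (8.347)²
n ≈ 69.67
Round up to the next whole number: n = 70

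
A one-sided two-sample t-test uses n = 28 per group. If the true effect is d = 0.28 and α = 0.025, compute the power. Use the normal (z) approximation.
Power ≈ 0.18

Power calculation (two-sample t-test, normal approximation):
z_β = d · √(n/2) - z_α
z_β = 0.28 · √(28/2) - 1.960
z_β = 0.28 · 3.742 - 1.960
z_β = -0.912

Power = Φ(z_β) = Φ(-0.912) ≈ 0.181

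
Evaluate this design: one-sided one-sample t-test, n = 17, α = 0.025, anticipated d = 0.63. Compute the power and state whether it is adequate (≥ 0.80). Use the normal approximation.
Power ≈ 0.74; the study is underpowered (power < 0.80)

Power calculation (one-sample t-test, normal approximation):
z_β = d · √n - z_α
z_β = 0.63 · √17 - 1.960
z_β = 0.63 · 4.123 - 1.960
z_β = 0.638

Power = Φ(z_β) = Φ(0.638) ≈ 0.738

Effect size d = 0.63 is medium by Cohen's convention (0.2/0.5/0.8).

Threshold: power ≥ 0.80 is conventionally adequate.
Power ≈ 0.74 → the study is underpowered (power < 0.80).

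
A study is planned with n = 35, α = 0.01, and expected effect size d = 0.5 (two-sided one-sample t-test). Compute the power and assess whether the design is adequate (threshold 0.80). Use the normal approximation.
Power ≈ 0.65; the study is underpowered (power < 0.80)

Power calculation (one-sample t-test, normal approximation):
z_β = d · √n - z_{α/2}
z_β = 0.5 · √35 - 2.576
z_β = 0.5 · 5.916 - 2.576
z_β = 0.382

Power = Φ(z_β) = Φ(0.382) ≈ 0.649

Effect size d = 0.5 is medium by Cohen's convention (0.2/0.5/0.8).

Threshold: power ≥ 0.80 is conventionally adequate.
Power ≈ 0.65 → the study is underpowered (power < 0.80).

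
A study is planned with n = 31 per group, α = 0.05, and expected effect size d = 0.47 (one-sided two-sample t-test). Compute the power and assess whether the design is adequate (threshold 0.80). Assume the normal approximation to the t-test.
Power ≈ 0.58; the study is underpowered (power < 0.80)

Power calculation (two-sample t-test, normal approximation):
z_β = d · √(n/2) - z_α
z_β = 0.47 · √(31/2) - 1.645
z_β = 0.47 · 3.937 - 1.645
z_β = 0.206

Power = Φ(z_β) = Φ(0.206) ≈ 0.581

Effect size d = 0.47 is small by Cohen's convention (0.2/0.5/0.8).

Threshold: power ≥ 0.80 is conventionally adequate.
Power ≈ 0.58 → the study is underpowered (power < 0.80).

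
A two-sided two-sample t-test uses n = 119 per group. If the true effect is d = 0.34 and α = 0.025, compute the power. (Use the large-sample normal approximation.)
Power ≈ 0.65

Power calculation (two-sample t-test, normal approximation):
z_β = d · √(n/2) - z_{α/2}
z_β = 0.34 · √(119/2) - 2.241
z_β = 0.34 · 7.714 - 2.241
z_β = 0.381

Power = Φ(z_β) = Φ(0.381) ≈ 0.648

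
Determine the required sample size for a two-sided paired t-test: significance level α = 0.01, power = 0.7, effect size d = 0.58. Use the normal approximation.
n = 29 pairs

Sample size formula (paired t-test, normal approximation):
n = ((z_{α/2} + z_β) / d)²

z_{α/2} = 2.576 (for α = 0.01, two-sided)
z_β = 0.524 (for power = 0.7)
d = 0.58

n = ((2.576 + 0.524) / 0.58)²
n = (5.345)²
n ≈ 28.57
Round up to the next whole number: n = 29 pairs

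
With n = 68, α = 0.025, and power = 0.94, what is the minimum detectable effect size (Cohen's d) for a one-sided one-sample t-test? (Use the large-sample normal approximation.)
d ≈ 0.43

Minimum detectable effect (one-sample t-test, normal approximation):
d = (z_α + z_β) / √n
d = (1.960 + 1.555) / √68
d = 3.515 / 8.246
d ≈ 0.43

By Cohen's convention (0.2 small / 0.5 medium / 0.8 large): small effect.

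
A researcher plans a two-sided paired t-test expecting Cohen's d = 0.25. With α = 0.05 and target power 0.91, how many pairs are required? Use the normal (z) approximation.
n = 175 pairs

Sample size formula (paired t-test, normal approximation):
n = ((z_{α/2} + z_β) / d)²

z_{α/2} = 1.960 (for α = 0.05, two-sided)
z_β = 1.341 (for power = 0.91)
d = 0.25

n = ((1.960 + 1.341) / 0.25)²
n = (13.204)²
n ≈ 174.35
Round up to the next whole number: n = 175 pairs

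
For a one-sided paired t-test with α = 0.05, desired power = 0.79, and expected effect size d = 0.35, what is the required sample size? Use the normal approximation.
n = 50 pairs

Sample size formula (paired t-test, normal approximation):
n = ((z_α + z_β) / d)²

z_α = 1.645 (for α = 0.05, one-sided)
z_β = 0.806 (for power = 0.79)
d = 0.35

n = ((1.645 + 0.806) / 0.35)²
n = (7.003)²
n ≈ 49.04
Round up to the next whole number: n = 50 pairs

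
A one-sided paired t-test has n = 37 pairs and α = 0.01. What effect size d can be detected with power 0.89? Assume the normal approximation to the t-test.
d ≈ 0.58

Minimum detectable effect (paired t-test, normal approximation):
d = (z_α + z_β) / √n
d = (2.326 + 1.227) / √37
d = 3.553 / 6.083
d ≈ 0.58

By Cohen's convention (0.2 small / 0.5 medium / 0.8 large): medium effect.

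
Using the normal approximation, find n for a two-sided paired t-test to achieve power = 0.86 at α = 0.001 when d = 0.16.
n = 747 pairs

Sample size formula (paired t-test, normal approximation):
n = ((z_{α/2} + z_β) / d)²

z_{α/2} = 3.291 (for α = 0.001, two-sided)
z_β = 1.080 (for power = 0.86)
d = 0.16

n = ((3.291 + 1.080) / 0.16)²
n = (27.319)²
n ≈ 746.33
Round up to the next whole number: n = 747 pairs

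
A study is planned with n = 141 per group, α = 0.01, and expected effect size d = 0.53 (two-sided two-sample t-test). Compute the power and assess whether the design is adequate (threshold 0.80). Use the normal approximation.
Power ≈ 0.97; the study is adequately powered (power ≥ 0.80)

Power calculation (two-sample t-test, normal approximation):
z_β = d · √(n/2) - z_{α/2}
z_β = 0.53 · √(141/2) - 2.576
z_β = 0.53 · 8.396 - 2.576
z_β = 1.874

Power = Φ(z_β) = Φ(1.874) ≈ 0.970

Effect size d = 0.53 is medium by Cohen's convention (0.2/0.5/0.8).

Threshold: power ≥ 0.80 is conventionally adequate.
Power ≈ 0.97 → the study is adequately powered (power ≥ 0.80).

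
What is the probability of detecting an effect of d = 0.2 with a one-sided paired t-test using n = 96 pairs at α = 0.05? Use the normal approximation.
Power ≈ 0.62

Power calculation (paired t-test, normal approximation):
z_β = d · √n - z_α
z_β = 0.2 · √96 - 1.645
z_β = 0.2 · 9.798 - 1.645
z_β = 0.315

Power = Φ(z_β) = Φ(0.315) ≈ 0.624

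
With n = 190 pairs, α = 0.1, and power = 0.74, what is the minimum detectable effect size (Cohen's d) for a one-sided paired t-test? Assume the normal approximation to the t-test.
d ≈ 0.14

Minimum detectable effect (paired t-test, normal approximation):
d = (z_α + z_β) / √n
d = (1.282 + 0.643) / √190
d = 1.925 / 13.784
d ≈ 0.14

By Cohen's convention (0.2 small / 0.5 medium / 0.8 large): very small effect.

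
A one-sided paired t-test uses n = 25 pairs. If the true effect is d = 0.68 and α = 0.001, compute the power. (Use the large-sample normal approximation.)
Power ≈ 0.62

Power calculation (paired t-test, normal approximation):
z_β = d · √n - z_α
z_β = 0.68 · √25 - 3.090
z_β = 0.68 · 5.000 - 3.090
z_β = 0.310

Power = Φ(z_β) = Φ(0.310) ≈ 0.622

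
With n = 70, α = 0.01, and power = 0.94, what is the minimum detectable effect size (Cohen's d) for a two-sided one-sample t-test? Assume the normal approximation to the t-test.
d ≈ 0.49

Minimum detectable effect (one-sample t-test, normal approximation):
d = (z_{α/2} + z_β) / √n
d = (2.576 + 1.555) / √70
d = 4.131 / 8.367
d ≈ 0.49

By Cohen's convention (0.2 small / 0.5 medium / 0.8 large): small effect.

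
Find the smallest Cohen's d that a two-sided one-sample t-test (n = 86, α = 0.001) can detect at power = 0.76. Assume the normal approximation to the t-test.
d ≈ 0.43

Minimum detectable effect (one-sample t-test, normal approximation):
d = (z_{α/2} + z_β) / √n
d = (3.291 + 0.706) / √86
d = 3.997 / 9.274
d ≈ 0.43

By Cohen's convention (0.2 small / 0.5 medium / 0.8 large): small effect.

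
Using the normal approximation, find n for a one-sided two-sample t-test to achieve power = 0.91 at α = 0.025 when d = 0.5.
n = 88 per group

Sample size formula (two-sample t-test, normal approximation):
n = 2 · ((z_α + z_β) / d)²

z_α = 1.960 (for α = 0.025, one-sided)
z_β = 1.341 (for power = 0.91)
d = 0.5

n = 2 · ((1.960 + 1.341) / 0.5)²
n = 2 · (6.602)²
n ≈ 87.17
Round up to the next whole number: n = 88 per group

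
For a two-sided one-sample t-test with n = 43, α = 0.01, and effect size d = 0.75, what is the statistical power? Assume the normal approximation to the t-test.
Power ≈ 0.99

Power calculation (one-sample t-test, normal approximation):
z_β = d · √n - z_{α/2}
z_β = 0.75 · √43 - 2.576
z_β = 0.75 · 6.557 - 2.576
z_β = 2.342

Power = Φ(z_β) = Φ(2.342) ≈ 0.990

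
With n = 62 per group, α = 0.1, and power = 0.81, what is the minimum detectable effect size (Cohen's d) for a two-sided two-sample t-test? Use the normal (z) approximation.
d ≈ 0.45

Minimum detectable effect (two-sample t-test, normal approximation):
d = (z_{α/2} + z_β) / √(n/2)
d = (1.645 + 0.878) / √(62/2)
d = 2.523 / 5.568
d ≈ 0.45

By Cohen's convention (0.2 small / 0.5 medium / 0.8 large): small effect.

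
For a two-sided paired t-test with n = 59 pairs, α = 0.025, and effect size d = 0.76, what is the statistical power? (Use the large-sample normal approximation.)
Power ≈ 1.00

Power calculation (paired t-test, normal approximation):
z_β = d · √n - z_{α/2}
z_β = 0.76 · √59 - 2.241
z_β = 0.76 · 7.681 - 2.241
z_β = 3.596

Power = Φ(z_β) = Φ(3.596) ≈ 1.000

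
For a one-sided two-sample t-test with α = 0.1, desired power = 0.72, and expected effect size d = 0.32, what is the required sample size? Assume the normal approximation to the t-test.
n = 68 per group

Sample size formula (two-sample t-test, normal approximation):
n = 2 · ((z_α + z_β) / d)²

z_α = 1.282 (for α = 0.1, one-sided)
z_β = 0.583 (for power = 0.72)
d = 0.32

n = 2 · ((1.282 + 0.583) / 0.32)²
n = 2 · (5.828)²
n ≈ 67.93
Round up to the next whole number: n = 68 per group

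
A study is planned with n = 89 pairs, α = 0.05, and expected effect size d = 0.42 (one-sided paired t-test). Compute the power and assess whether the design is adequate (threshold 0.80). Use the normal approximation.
Power ≈ 0.99; the study is adequately powered (power ≥ 0.80)

Power calculation (paired t-test, normal approximation):
z_β = d · √n - z_α
z_β = 0.42 · √89 - 1.645
z_β = 0.42 · 9.434 - 1.645
z_β = 2.317

Power = Φ(z_β) = Φ(2.317) ≈ 0.990

Effect size d = 0.42 is small by Cohen's convention (0.2/0.5/0.8).

Threshold: power ≥ 0.80 is conventionally adequate.
Power ≈ 0.99 → the study is adequately powered (power ≥ 0.80).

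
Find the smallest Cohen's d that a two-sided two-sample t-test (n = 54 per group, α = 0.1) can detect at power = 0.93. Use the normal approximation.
d ≈ 0.60

Minimum detectable effect (two-sample t-test, normal approximation):
d = (z_{α/2} + z_β) / √(n/2)
d = (1.645 + 1.476) / √(54/2)
d = 3.121 / 5.196
d ≈ 0.60

By Cohen's convention (0.2 small / 0.5 medium / 0.8 large): medium effect.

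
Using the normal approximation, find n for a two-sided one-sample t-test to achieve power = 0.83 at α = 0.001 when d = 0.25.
n = 289

Sample size formula (one-sample t-test, normal approximation):
n = ((z_{α/2} + z_β) / d)²

z_{α/2} = 3.291 (for α = 0.001, two-sided)
z_β = 0.954 (for power = 0.83)
d = 0.25

n = ((3.291 + 0.954) / 0.25)²
n = (16.980)²
n ≈ 288.32
Round up to the next whole number: n = 289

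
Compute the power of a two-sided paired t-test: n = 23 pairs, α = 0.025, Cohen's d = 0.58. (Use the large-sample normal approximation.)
Power ≈ 0.71

Power calculation (paired t-test, normal approximation):
z_β = d · √n - z_{α/2}
z_β = 0.58 · √23 - 2.241
z_β = 0.58 · 4.796 - 2.241
z_β = 0.540

Power = Φ(z_β) = Φ(0.540) ≈ 0.705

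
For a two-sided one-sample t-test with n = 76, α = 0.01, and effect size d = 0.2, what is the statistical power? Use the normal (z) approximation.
Power ≈ 0.20

Power calculation (one-sample t-test, normal approximation):
z_β = d · √n - z_{α/2}
z_β = 0.2 · √76 - 2.576
z_β = 0.2 · 8.718 - 2.576
z_β = -0.832

Power = Φ(z_β) = Φ(-0.832) ≈ 0.203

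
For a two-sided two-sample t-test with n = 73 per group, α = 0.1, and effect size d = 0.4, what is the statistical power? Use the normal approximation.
Power ≈ 0.78

Power calculation (two-sample t-test, normal approximation):
z_β = d · √(n/2) - z_{α/2}
z_β = 0.4 · √(73/2) - 1.645
z_β = 0.4 · 6.042 - 1.645
z_β = 0.772

Power = Φ(z_β) = Φ(0.772) ≈ 0.780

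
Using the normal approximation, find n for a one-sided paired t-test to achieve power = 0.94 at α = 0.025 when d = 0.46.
n = 59 pairs

Sample size formula (paired t-test, normal approximation):
n = ((z_α + z_β) / d)²

z_α = 1.960 (for α = 0.025, one-sided)
z_β = 1.555 (for power = 0.94)
d = 0.46

n = ((1.960 + 1.555) / 0.46)²
n = (7.641)²
n ≈ 58.38
Round up to the next whole number: n = 59 pairs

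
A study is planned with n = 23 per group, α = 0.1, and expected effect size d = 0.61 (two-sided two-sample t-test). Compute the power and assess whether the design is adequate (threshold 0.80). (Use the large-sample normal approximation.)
Power ≈ 0.66; the study is underpowered (power < 0.80)

Power calculation (two-sample t-test, normal approximation):
z_β = d · √(n/2) - z_{α/2}
z_β = 0.61 · √(23/2) - 1.645
z_β = 0.61 · 3.391 - 1.645
z_β = 0.424

Power = Φ(z_β) = Φ(0.424) ≈ 0.664

Effect size d = 0.61 is medium by Cohen's convention (0.2/0.5/0.8).

Threshold: power ≥ 0.80 is conventionally adequate.
Power ≈ 0.66 → the study is underpowered (power < 0.80).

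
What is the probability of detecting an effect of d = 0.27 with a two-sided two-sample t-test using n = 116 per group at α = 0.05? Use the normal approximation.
Power ≈ 0.54

Power calculation (two-sample t-test, normal approximation):
z_β = d · √(n/2) - z_{α/2}
z_β = 0.27 · √(116/2) - 1.960
z_β = 0.27 · 7.616 - 1.960
z_β = 0.096

Power = Φ(z_β) = Φ(0.096) ≈ 0.538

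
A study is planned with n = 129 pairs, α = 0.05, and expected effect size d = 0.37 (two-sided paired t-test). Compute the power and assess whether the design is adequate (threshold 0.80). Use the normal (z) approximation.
Power ≈ 0.99; the study is adequately powered (power ≥ 0.80)

Power calculation (paired t-test, normal approximation):
z_β = d · √n - z_{α/2}
z_β = 0.37 · √129 - 1.960
z_β = 0.37 · 11.358 - 1.960
z_β = 2.242

Power = Φ(z_β) = Φ(2.242) ≈ 0.988

Effect size d = 0.37 is small by Cohen's convention (0.2/0.5/0.8).

Threshold: power ≥ 0.80 is conventionally adequate.
Power ≈ 0.99 → the study is adequately powered (power ≥ 0.80).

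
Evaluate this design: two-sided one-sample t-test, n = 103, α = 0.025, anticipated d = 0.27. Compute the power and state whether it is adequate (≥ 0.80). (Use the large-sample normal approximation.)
Power ≈ 0.69; the study is underpowered (power < 0.80)

Power calculation (one-sample t-test, normal approximation):
z_β = d · √n - z_{α/2}
z_β = 0.27 · √103 - 2.241
z_β = 0.27 · 10.149 - 2.241
z_β = 0.499

Power = Φ(z_β) = Φ(0.499) ≈ 0.691

Effect size d = 0.27 is small by Cohen's convention (0.2/0.5/0.8).

Threshold: power ≥ 0.80 is conventionally adequate.
Power ≈ 0.69 → the study is underpowered (power < 0.80).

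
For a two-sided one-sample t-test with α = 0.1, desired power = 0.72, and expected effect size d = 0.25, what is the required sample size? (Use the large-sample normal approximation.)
n = 80

Sample size formula (one-sample t-test, normal approximation):
n = ((z_{α/2} + z_β) / d)²

z_{α/2} = 1.645 (for α = 0.1, two-sided)
z_β = 0.583 (for power = 0.72)
d = 0.25

n = ((1.645 + 0.583) / 0.25)²
n = (8.912)²
n ≈ 79.42
Round up to the next whole number: n = 80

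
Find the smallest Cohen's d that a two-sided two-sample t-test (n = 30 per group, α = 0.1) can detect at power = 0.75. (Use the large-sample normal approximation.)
d ≈ 0.60

Minimum detectable effect (two-sample t-test, normal approximation):
d = (z_{α/2} + z_β) / √(n/2)
d = (1.645 + 0.674) / √(30/2)
d = 2.319 / 3.873
d ≈ 0.60

By Cohen's convention (0.2 small / 0.5 medium / 0.8 large): medium effect.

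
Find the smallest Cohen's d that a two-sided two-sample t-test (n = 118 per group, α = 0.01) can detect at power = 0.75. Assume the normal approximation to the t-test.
d ≈ 0.42

Minimum detectable effect (two-sample t-test, normal approximation):
d = (z_{α/2} + z_β) / √(n/2)
d = (2.576 + 0.674) / √(118/2)
d = 3.250 / 7.681
d ≈ 0.42

By Cohen's convention (0.2 small / 0.5 medium / 0.8 large): small effect.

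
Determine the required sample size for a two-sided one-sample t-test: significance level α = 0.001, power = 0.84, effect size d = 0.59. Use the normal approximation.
n = 53

Sample size formula (one-sample t-test, normal approximation):
n = ((z_{α/2} + z_β) / d)²

z_{α/2} = 3.291 (for α = 0.001, two-sided)
z_β = 0.994 (for power = 0.84)
d = 0.59

n = ((3.291 + 0.994) / 0.59)²
n = (7.263)²
n ≈ 52.75
Round up to the next whole number: n = 53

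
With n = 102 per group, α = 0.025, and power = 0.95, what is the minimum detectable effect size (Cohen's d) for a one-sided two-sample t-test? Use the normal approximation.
d ≈ 0.50

Minimum detectable effect (two-sample t-test, normal approximation):
d = (z_α + z_β) / √(n/2)
d = (1.960 + 1.645) / √(102/2)
d = 3.605 / 7.141
d ≈ 0.50

By Cohen's convention (0.2 small / 0.5 medium / 0.8 large): medium effect.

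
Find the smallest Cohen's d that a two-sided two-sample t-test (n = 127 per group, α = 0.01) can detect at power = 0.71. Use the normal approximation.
d ≈ 0.39

Minimum detectable effect (two-sample t-test, normal approximation):
d = (z_{α/2} + z_β) / √(n/2)
d = (2.576 + 0.553) / √(127/2)
d = 3.129 / 7.969
d ≈ 0.39

By Cohen's convention (0.2 small / 0.5 medium / 0.8 large): small effect.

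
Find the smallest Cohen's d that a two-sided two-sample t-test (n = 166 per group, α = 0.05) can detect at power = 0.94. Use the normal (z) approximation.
d ≈ 0.39

Minimum detectable effect (two-sample t-test, normal approximation):
d = (z_{α/2} + z_β) / √(n/2)
d = (1.960 + 1.555) / √(166/2)
d = 3.515 / 9.110
d ≈ 0.39

By Cohen's convention (0.2 small / 0.5 medium / 0.8 large): small effect.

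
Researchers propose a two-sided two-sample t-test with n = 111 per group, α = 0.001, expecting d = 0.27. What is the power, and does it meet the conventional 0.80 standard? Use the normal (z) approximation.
Power ≈ 0.10; the study is underpowered (power < 0.80)

Power calculation (two-sample t-test, normal approximation):
z_β = d · √(n/2) - z_{α/2}
z_β = 0.27 · √(111/2) - 3.291
z_β = 0.27 · 7.450 - 3.291
z_β = -1.279

Power = Φ(z_β) = Φ(-1.279) ≈ 0.100

Effect size d = 0.27 is small by Cohen's convention (0.2/0.5/0.8).

Threshold: power ≥ 0.80 is conventionally adequate.
Power ≈ 0.10 → the study is underpowered (power < 0.80).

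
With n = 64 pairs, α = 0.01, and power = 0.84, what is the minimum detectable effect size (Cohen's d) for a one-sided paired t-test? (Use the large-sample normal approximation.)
d ≈ 0.42

Minimum detectable effect (paired t-test, normal approximation):
d = (z_α + z_β) / √n
d = (2.326 + 0.994) / √64
d = 3.321 / 8.000
d ≈ 0.42

By Cohen's convention (0.2 small / 0.5 medium / 0.8 large): small effect.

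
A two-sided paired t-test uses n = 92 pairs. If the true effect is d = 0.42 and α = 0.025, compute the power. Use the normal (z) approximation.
Power ≈ 0.96

Power calculation (paired t-test, normal approximation):
z_β = d · √n - z_{α/2}
z_β = 0.42 · √92 - 2.241
z_β = 0.42 · 9.592 - 2.241
z_β = 1.787

Power = Φ(z_β) = Φ(1.787) ≈ 0.963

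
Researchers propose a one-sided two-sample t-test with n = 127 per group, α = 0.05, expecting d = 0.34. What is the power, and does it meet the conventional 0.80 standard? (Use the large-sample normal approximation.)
Power ≈ 0.86; the study is adequately powered (power ≥ 0.80)

Power calculation (two-sample t-test, normal approximation):
z_β = d · √(n/2) - z_α
z_β = 0.34 · √(127/2) - 1.645
z_β = 0.34 · 7.969 - 1.645
z_β = 1.065

Power = Φ(z_β) = Φ(1.065) ≈ 0.856

Effect size d = 0.34 is small by Cohen's convention (0.2/0.5/0.8).

Threshold: power ≥ 0.80 is conventionally adequate.
Power ≈ 0.86 → the study is adequately powered (power ≥ 0.80).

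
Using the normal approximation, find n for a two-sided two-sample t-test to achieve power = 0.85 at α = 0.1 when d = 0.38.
n = 100 per group

Sample size formula (two-sample t-test, normal approximation):
n = 2 · ((z_{α/2} + z_β) / d)²

z_{α/2} = 1.645 (for α = 0.1, two-sided)
z_β = 1.036 (for power = 0.85)
d = 0.38

n = 2 · ((1.645 + 1.036) / 0.38)²
n = 2 · (7.055)²
n ≈ 99.55
Round up to the next whole number: n = 100 per group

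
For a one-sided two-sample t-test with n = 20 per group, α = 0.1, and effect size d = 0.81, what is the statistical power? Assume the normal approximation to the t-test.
Power ≈ 0.90

Power calculation (two-sample t-test, normal approximation):
z_β = d · √(n/2) - z_α
z_β = 0.81 · √(20/2) - 1.282
z_β = 0.81 · 3.162 - 1.282
z_β = 1.280

Power = Φ(z_β) = Φ(1.280) ≈ 0.900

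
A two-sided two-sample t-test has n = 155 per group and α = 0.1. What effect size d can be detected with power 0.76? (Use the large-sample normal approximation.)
d ≈ 0.27

Minimum detectable effect (two-sample t-test, normal approximation):
d = (z_{α/2} + z_β) / √(n/2)
d = (1.645 + 0.706) / √(155/2)
d = 2.351 / 8.803
d ≈ 0.27

By Cohen's convention (0.2 small / 0.5 medium / 0.8 large): small effect.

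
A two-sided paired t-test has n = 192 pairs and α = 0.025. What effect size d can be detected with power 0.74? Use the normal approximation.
d ≈ 0.21

Minimum detectable effect (paired t-test, normal approximation):
d = (z_{α/2} + z_β) / √n
d = (2.241 + 0.643) / √192
d = 2.885 / 13.856
d ≈ 0.21

By Cohen's convention (0.2 small / 0.5 medium / 0.8 large): small effect.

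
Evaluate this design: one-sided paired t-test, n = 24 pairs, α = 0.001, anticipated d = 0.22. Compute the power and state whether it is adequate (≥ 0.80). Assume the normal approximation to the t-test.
Power ≈ 0.02; the study is underpowered (power < 0.80)

Power calculation (paired t-test, normal approximation):
z_β = d · √n - z_α
z_β = 0.22 · √24 - 3.090
z_β = 0.22 · 4.899 - 3.090
z_β = -2.012

Power = Φ(z_β) = Φ(-2.012) ≈ 0.022

Effect size d = 0.22 is small by Cohen's convention (0.2/0.5/0.8).

Threshold: power ≥ 0.80 is conventionally adequate.
Power ≈ 0.02 → the study is underpowered (power < 0.80).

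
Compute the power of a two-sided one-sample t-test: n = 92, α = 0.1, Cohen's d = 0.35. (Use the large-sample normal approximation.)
Power ≈ 0.96

Power calculation (one-sample t-test, normal approximation):
z_β = d · √n - z_{α/2}
z_β = 0.35 · √92 - 1.645
z_β = 0.35 · 9.592 - 1.645
z_β = 1.712

Power = Φ(z_β) = Φ(1.712) ≈ 0.957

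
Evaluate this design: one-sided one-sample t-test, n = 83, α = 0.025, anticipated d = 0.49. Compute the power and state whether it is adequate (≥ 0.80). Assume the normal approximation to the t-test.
Power ≈ 0.99; the study is adequately powered (power ≥ 0.80)

Power calculation (one-sample t-test, normal approximation):
z_β = d · √n - z_α
z_β = 0.49 · √83 - 1.960
z_β = 0.49 · 9.110 - 1.960
z_β = 2.504

Power = Φ(z_β) = Φ(2.504) ≈ 0.994

Effect size d = 0.49 is small by Cohen's convention (0.2/0.5/0.8).

Threshold: power ≥ 0.80 is conventionally adequate.
Power ≈ 0.99 → the study is adequately powered (power ≥ 0.80).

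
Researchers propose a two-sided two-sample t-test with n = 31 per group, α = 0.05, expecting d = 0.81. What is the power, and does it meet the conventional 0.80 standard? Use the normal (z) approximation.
Power ≈ 0.89; the study is adequately powered (power ≥ 0.80)

Power calculation (two-sample t-test, normal approximation):
z_β = d · √(n/2) - z_{α/2}
z_β = 0.81 · √(31/2) - 1.960
z_β = 0.81 · 3.937 - 1.960
z_β = 1.229

Power = Φ(z_β) = Φ(1.229) ≈ 0.890

Effect size d = 0.81 is large by Cohen's convention (0.2/0.5/0.8).

Threshold: power ≥ 0.80 is conventionally adequate.
Power ≈ 0.89 → the study is adequately powered (power ≥ 0.80).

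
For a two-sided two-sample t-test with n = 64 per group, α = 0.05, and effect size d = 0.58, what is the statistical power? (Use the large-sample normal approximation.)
Power ≈ 0.91

Power calculation (two-sample t-test, normal approximation):
z_β = d · √(n/2) - z_{α/2}
z_β = 0.58 · √(64/2) - 1.960
z_β = 0.58 · 5.657 - 1.960
z_β = 1.321

Power = Φ(z_β) = Φ(1.321) ≈ 0.907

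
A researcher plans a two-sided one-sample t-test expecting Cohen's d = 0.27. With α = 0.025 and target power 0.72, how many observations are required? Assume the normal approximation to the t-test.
n = 110

Sample size formula (one-sample t-test, normal approximation):
n = ((z_{α/2} + z_β) / d)²

z_{α/2} = 2.241 (for α = 0.025, two-sided)
z_β = 0.583 (for power = 0.72)
d = 0.27

n = ((2.241 + 0.583) / 0.27)²
n = (10.459)²
n ≈ 109.39
Round up to the next whole number: n = 110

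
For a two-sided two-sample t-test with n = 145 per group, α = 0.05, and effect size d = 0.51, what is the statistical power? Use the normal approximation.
Power ≈ 0.99

Power calculation (two-sample t-test, normal approximation):
z_β = d · √(n/2) - z_{α/2}
z_β = 0.51 · √(145/2) - 1.960
z_β = 0.51 · 8.515 - 1.960
z_β = 2.383

Power = Φ(z_β) = Φ(2.383) ≈ 0.991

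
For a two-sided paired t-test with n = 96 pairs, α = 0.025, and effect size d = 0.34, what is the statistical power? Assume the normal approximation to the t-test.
Power ≈ 0.86

Power calculation (paired t-test, normal approximation):
z_β = d · √n - z_{α/2}
z_β = 0.34 · √96 - 2.241
z_β = 0.34 · 9.798 - 2.241
z_β = 1.090

Power = Φ(z_β) = Φ(1.090) ≈ 0.862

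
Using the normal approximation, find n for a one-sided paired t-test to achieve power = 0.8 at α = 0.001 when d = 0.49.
n = 65 pairs

Sample size formula (paired t-test, normal approximation):
n = ((z_α + z_β) / d)²

z_α = 3.090 (for α = 0.001, one-sided)
z_β = 0.842 (for power = 0.8)
d = 0.49

n = ((3.090 + 0.842) / 0.49)²
n = (8.024)²
n ≈ 64.38
Round up to the next whole number: n = 65 pairs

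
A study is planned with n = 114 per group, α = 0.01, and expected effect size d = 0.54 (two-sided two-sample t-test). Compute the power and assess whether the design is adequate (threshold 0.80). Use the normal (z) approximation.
Power ≈ 0.93; the study is adequately powered (power ≥ 0.80)

Power calculation (two-sample t-test, normal approximation):
z_β = d · √(n/2) - z_{α/2}
z_β = 0.54 · √(114/2) - 2.576
z_β = 0.54 · 7.550 - 2.576
z_β = 1.501

Power = Φ(z_β) = Φ(1.501) ≈ 0.933

Effect size d = 0.54 is medium by Cohen's convention (0.2/0.5/0.8).

Threshold: power ≥ 0.80 is conventionally adequate.
Power ≈ 0.93 → the study is adequately powered (power ≥ 0.80).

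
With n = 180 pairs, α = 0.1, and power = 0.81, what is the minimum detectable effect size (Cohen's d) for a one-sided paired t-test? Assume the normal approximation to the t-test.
d ≈ 0.16

Minimum detectable effect (paired t-test, normal approximation):
d = (z_α + z_β) / √n
d = (1.282 + 0.878) / √180
d = 2.159 / 13.416
d ≈ 0.16

By Cohen's convention (0.2 small / 0.5 medium / 0.8 large): very small effect.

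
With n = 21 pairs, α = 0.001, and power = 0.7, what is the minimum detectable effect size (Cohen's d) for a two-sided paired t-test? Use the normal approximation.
d ≈ 0.83

Minimum detectable effect (paired t-test, normal approximation):
d = (z_{α/2} + z_β) / √n
d = (3.291 + 0.524) / √21
d = 3.815 / 4.583
d ≈ 0.83

By Cohen's convention (0.2 small / 0.5 medium / 0.8 large): large effect.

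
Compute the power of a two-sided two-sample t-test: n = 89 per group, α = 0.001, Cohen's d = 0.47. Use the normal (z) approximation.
Power ≈ 0.44

Power calculation (two-sample t-test, normal approximation):
z_β = d · √(n/2) - z_{α/2}
z_β = 0.47 · √(89/2) - 3.291
z_β = 0.47 · 6.671 - 3.291
z_β = -0.155

Power = Φ(z_β) = Φ(-0.155) ≈ 0.438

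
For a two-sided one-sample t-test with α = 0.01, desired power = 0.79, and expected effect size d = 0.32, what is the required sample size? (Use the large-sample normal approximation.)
n = 112

Sample size formula (one-sample t-test, normal approximation):
n = ((z_{α/2} + z_β) / d)²

z_{α/2} = 2.576 (for α = 0.01, two-sided)
z_β = 0.806 (for power = 0.79)
d = 0.32

n = ((2.576 + 0.806) / 0.32)²
n = (10.569)²
n ≈ 111.70
Round up to the next whole number: n = 112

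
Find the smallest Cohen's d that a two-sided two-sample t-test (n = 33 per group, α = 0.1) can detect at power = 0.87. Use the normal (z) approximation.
d ≈ 0.68

Minimum detectable effect (two-sample t-test, normal approximation):
d = (z_{α/2} + z_β) / √(n/2)
d = (1.645 + 1.126) / √(33/2)
d = 2.771 / 4.062
d ≈ 0.68

By Cohen's convention (0.2 small / 0.5 medium / 0.8 large): medium effect.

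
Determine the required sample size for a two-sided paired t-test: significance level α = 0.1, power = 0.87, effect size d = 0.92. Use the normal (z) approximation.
n = 10 pairs

Sample size formula (paired t-test, normal approximation):
n = ((z_{α/2} + z_β) / d)²

z_{α/2} = 1.645 (for α = 0.1, two-sided)
z_β = 1.126 (for power = 0.87)
d = 0.92

n = ((1.645 + 1.126) / 0.92)²
n = (3.012)²
n ≈ 9.07
Round up to the next whole number: n = 10 pairs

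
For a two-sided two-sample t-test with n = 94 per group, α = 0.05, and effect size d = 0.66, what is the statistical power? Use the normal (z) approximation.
Power ≈ 0.99

Power calculation (two-sample t-test, normal approximation):
z_β = d · √(n/2) - z_{α/2}
z_β = 0.66 · √(94/2) - 1.960
z_β = 0.66 · 6.856 - 1.960
z_β = 2.565

Power = Φ(z_β) = Φ(2.565) ≈ 0.995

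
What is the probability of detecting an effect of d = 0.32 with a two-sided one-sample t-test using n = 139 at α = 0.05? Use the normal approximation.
Power ≈ 0.97

Power calculation (one-sample t-test, normal approximation):
z_β = d · √n - z_{α/2}
z_β = 0.32 · √139 - 1.960
z_β = 0.32 · 11.790 - 1.960
z_β = 1.813

Power = Φ(z_β) = Φ(1.813) ≈ 0.965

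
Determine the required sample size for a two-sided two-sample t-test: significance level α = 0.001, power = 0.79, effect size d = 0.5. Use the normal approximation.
n = 135 per group

Sample size formula (two-sample t-test, normal approximation):
n = 2 · ((z_{α/2} + z_β) / d)²

z_{α/2} = 3.291 (for α = 0.001, two-sided)
z_β = 0.806 (for power = 0.79)
d = 0.5

n = 2 · ((3.291 + 0.806) / 0.5)²
n = 2 · (8.194)²
n ≈ 134.28
Round up to the next whole number: n = 135 per group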